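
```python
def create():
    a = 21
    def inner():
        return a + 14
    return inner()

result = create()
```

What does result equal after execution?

Step 1: create() defines a = 21.
Step 2: inner() reads a = 21 from enclosing scope, returns 21 + 14 = 35.
Step 3: result = 35

The answer is 35.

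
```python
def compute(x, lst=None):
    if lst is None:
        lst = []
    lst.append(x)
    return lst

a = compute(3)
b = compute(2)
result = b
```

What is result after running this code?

Step 1: None default with guard creates a NEW list each call.
Step 2: a = [3] (fresh list). b = [2] (another fresh list).
Step 3: result = [2] (this is the fix for mutable default)

The answer is [2].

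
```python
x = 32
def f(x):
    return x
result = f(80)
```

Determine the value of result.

Step 1: Global x = 32.
Step 2: f(80) takes parameter x = 80, which shadows the global.
Step 3: result = 80

The answer is 80.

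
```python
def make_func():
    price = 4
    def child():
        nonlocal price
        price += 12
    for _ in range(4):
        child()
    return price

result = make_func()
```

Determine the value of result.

Step 1: price = 4.
Step 2: child() is called 4 times in a loop, each adding 12 via nonlocal.
Step 3: price = 4 + 12 * 4 = 52

The answer is 52.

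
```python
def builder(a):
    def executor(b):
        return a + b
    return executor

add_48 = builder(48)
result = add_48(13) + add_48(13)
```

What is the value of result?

Step 1: add_48 captures a = 48.
Step 2: add_48(13) = 48 + 13 = 61, called twice.
Step 3: result = 61 + 61 = 122

The answer is 122.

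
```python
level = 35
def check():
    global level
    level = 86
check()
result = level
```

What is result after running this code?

Step 1: level = 35 globally.
Step 2: check() declares global level and sets it to 86.
Step 3: After check(), global level = 86. result = 86

The answer is 86.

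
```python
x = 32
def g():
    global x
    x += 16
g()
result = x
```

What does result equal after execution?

Step 1: x = 32 globally.
Step 2: g() modifies global x: x += 16 = 48.
Step 3: result = 48

The answer is 48.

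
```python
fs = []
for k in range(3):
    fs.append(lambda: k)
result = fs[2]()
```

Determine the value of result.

Step 1: The loop creates 3 lambdas, all referencing the same variable k.
Step 2: After the loop, k = 2 (final value).
Step 3: fs[2]() looks up k at call time and finds 2. This is the late binding gotcha. result = 2

The answer is 2.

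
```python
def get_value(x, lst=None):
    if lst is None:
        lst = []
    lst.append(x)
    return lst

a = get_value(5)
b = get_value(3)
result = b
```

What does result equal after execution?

Step 1: None default with guard creates a NEW list each call.
Step 2: a = [5] (fresh list). b = [3] (another fresh list).
Step 3: result = [3] (this is the fix for mutable default)

The answer is [3].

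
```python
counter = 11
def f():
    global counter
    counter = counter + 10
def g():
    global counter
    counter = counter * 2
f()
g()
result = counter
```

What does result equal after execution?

Step 1: counter = 11.
Step 2: f() adds 10: counter = 11 + 10 = 21.
Step 3: g() doubles: counter = 21 * 2 = 42.
Step 4: result = 42

The answer is 42.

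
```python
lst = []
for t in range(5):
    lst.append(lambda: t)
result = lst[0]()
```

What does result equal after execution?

Step 1: The loop creates 5 lambdas, all referencing the same variable t.
Step 2: After the loop, t = 4 (final value).
Step 3: lst[0]() looks up t at call time and finds 4. This is the late binding gotcha. result = 4

The answer is 4.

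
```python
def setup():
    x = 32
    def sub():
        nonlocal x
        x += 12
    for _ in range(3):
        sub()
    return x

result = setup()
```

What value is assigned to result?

Step 1: x = 32.
Step 2: sub() is called 3 times in a loop, each adding 12 via nonlocal.
Step 3: x = 32 + 12 * 3 = 68

The answer is 68.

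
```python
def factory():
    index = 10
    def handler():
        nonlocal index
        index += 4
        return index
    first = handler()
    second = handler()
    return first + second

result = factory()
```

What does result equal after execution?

Step 1: index starts at 10.
Step 2: First call: index = 10 + 4 = 14, returns 14.
Step 3: Second call: index = 14 + 4 = 18, returns 18.
Step 4: result = 14 + 18 = 32

The answer is 32.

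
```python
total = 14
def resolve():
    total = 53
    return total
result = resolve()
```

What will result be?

Step 1: Global total = 14.
Step 2: resolve() creates local total = 53, shadowing the global.
Step 3: Returns local total = 53. result = 53

The answer is 53.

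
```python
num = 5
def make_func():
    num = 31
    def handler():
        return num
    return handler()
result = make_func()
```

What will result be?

Step 1: num = 5 globally, but make_func() defines num = 31 locally.
Step 2: handler() looks up num. Not in local scope, so checks enclosing scope (make_func) and finds num = 31.
Step 3: result = 31

The answer is 31.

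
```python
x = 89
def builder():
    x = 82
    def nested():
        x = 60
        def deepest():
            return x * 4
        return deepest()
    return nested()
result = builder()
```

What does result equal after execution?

Step 1: deepest() looks up x through LEGB: not local, finds x = 60 in enclosing nested().
Step 2: Returns 60 * 4 = 240.
Step 3: result = 240

The answer is 240.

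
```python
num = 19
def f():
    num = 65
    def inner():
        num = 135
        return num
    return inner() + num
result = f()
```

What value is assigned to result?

Step 1: f() has local num = 65. inner() has local num = 135.
Step 2: inner() returns its local num = 135.
Step 3: f() returns 135 + its own num (65) = 200

The answer is 200.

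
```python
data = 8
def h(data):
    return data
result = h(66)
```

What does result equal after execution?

Step 1: Global data = 8.
Step 2: h(66) takes parameter data = 66, which shadows the global.
Step 3: result = 66

The answer is 66.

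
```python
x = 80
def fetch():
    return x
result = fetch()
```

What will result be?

Step 1: x = 80 is defined in the global scope.
Step 2: fetch() looks up x. No local x exists, so Python checks the global scope via LEGB rule and finds x = 80.
Step 3: result = 80

The answer is 80.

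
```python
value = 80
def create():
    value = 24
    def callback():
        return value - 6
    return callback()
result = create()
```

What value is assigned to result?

Step 1: create() shadows global value with value = 24.
Step 2: callback() finds value = 24 in enclosing scope, computes 24 - 6 = 18.
Step 3: result = 18

The answer is 18.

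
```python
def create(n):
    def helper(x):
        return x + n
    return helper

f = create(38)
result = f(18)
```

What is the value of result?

Step 1: create(38) creates a closure that captures n = 38.
Step 2: f(18) calls the closure with x = 18, returning 18 + 38 = 56.
Step 3: result = 56

The answer is 56.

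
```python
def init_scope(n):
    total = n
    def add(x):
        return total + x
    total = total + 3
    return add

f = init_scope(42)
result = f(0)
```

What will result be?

Step 1: init_scope(42) sets total = 42, then total = 42 + 3 = 45.
Step 2: Closures capture by reference, so add sees total = 45.
Step 3: f(0) returns 45 + 0 = 45

The answer is 45.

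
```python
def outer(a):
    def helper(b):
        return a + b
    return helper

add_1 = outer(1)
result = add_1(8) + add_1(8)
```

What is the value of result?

Step 1: add_1 captures a = 1.
Step 2: add_1(8) = 1 + 8 = 9, called twice.
Step 3: result = 9 + 9 = 18

The answer is 18.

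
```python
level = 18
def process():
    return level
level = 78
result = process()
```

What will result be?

Step 1: level is first set to 18, then reassigned to 78.
Step 2: process() is called after the reassignment, so it looks up the current global level = 78.
Step 3: result = 78

The answer is 78.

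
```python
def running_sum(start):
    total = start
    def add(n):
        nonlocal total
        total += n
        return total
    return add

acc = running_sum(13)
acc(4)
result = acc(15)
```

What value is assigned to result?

Step 1: running_sum(13) creates closure with total = 13.
Step 2: First acc(4): total = 13 + 4 = 17.
Step 3: Second acc(15): total = 17 + 15 = 32. result = 32

The answer is 32.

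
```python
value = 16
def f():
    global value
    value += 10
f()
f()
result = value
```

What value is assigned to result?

Step 1: value = 16.
Step 2: First f(): value = 16 + 10 = 26.
Step 3: Second f(): value = 26 + 10 = 36. result = 36

The answer is 36.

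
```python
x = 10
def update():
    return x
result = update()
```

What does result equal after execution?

Step 1: x = 10 is defined in the global scope.
Step 2: update() looks up x. No local x exists, so Python checks the global scope via LEGB rule and finds x = 10.
Step 3: result = 10

The answer is 10.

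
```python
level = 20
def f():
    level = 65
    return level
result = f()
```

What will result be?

Step 1: Global level = 20.
Step 2: f() creates local level = 65, shadowing the global.
Step 3: Returns local level = 65. result = 65

The answer is 65.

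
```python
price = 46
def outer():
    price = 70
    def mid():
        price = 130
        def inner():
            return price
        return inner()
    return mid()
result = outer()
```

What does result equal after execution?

Step 1: Three levels of shadowing: global 46, outer 70, mid 130.
Step 2: inner() finds price = 130 in enclosing mid() scope.
Step 3: result = 130

The answer is 130.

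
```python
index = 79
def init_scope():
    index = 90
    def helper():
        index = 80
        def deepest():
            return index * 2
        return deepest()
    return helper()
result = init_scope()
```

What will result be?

Step 1: deepest() looks up index through LEGB: not local, finds index = 80 in enclosing helper().
Step 2: Returns 80 * 2 = 160.
Step 3: result = 160

The answer is 160.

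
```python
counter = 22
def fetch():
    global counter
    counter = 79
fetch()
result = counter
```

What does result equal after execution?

Step 1: counter = 22 globally.
Step 2: fetch() declares global counter and sets it to 79.
Step 3: After fetch(), global counter = 79. result = 79

The answer is 79.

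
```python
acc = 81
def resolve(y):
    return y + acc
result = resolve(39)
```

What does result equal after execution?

Step 1: acc = 81 is defined globally.
Step 2: resolve(39) uses parameter y = 39 and looks up acc from global scope = 81.
Step 3: result = 39 + 81 = 120

The answer is 120.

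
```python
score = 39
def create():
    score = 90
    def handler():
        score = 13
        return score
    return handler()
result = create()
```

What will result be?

Step 1: Three scopes define score: global (39), create (90), handler (13).
Step 2: handler() has its own local score = 13, which shadows both enclosing and global.
Step 3: result = 13 (local wins in LEGB)

The answer is 13.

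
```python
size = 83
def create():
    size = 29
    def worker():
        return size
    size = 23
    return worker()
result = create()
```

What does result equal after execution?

Step 1: create() sets size = 29, then later size = 23.
Step 2: worker() is called after size is reassigned to 23. Closures capture variables by reference, not by value.
Step 3: result = 23

The answer is 23.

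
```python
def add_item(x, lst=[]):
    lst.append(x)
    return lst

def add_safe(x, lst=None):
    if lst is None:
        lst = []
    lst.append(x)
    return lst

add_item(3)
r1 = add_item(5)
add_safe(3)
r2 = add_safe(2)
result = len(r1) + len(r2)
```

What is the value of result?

Step 1: add_item shares mutable default: after 2 calls, lst = [3, 5], len = 2.
Step 2: add_safe creates fresh list each time: r2 = [2], len = 1.
Step 3: result = 2 + 1 = 3

The answer is 3.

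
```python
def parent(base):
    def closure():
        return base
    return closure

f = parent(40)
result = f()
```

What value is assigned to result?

Step 1: parent(40) creates closure capturing base = 40.
Step 2: f() returns the captured base = 40.
Step 3: result = 40

The answer is 40.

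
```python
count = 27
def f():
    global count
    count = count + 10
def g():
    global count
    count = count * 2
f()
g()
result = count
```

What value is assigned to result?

Step 1: count = 27.
Step 2: f() adds 10: count = 27 + 10 = 37.
Step 3: g() doubles: count = 37 * 2 = 74.
Step 4: result = 74

The answer is 74.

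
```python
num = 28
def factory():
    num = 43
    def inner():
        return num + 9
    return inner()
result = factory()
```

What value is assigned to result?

Step 1: factory() shadows global num with num = 43.
Step 2: inner() finds num = 43 in enclosing scope, computes 43 + 9 = 52.
Step 3: result = 52

The answer is 52.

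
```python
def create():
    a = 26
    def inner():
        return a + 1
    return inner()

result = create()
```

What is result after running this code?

Step 1: create() defines a = 26.
Step 2: inner() reads a = 26 from enclosing scope, returns 26 + 1 = 27.
Step 3: result = 27

The answer is 27.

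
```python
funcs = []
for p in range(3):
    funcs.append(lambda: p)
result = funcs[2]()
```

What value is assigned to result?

Step 1: The loop creates 3 lambdas, all referencing the same variable p.
Step 2: After the loop, p = 2 (final value).
Step 3: funcs[2]() looks up p at call time and finds 2. This is the late binding gotcha. result = 2

The answer is 2.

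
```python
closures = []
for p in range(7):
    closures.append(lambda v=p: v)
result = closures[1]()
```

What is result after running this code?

Step 1: Default argument v=p captures p's value at each iteration.
Step 2: closures[1] captured v = 1 when p was 1.
Step 3: result = 1

The answer is 1.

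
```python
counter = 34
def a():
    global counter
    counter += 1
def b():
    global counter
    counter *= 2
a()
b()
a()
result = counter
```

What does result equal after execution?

Step 1: counter = 34.
Step 2: a(): counter = 34 + 1 = 35.
Step 3: b(): counter = 35 * 2 = 70.
Step 4: a(): counter = 70 + 1 = 71

The answer is 71.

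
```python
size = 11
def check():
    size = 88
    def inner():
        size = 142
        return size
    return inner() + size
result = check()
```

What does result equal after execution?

Step 1: check() has local size = 88. inner() has local size = 142.
Step 2: inner() returns its local size = 142.
Step 3: check() returns 142 + its own size (88) = 230

The answer is 230.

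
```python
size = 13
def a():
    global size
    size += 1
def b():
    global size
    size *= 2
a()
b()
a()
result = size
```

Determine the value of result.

Step 1: size = 13.
Step 2: a(): size = 13 + 1 = 14.
Step 3: b(): size = 14 * 2 = 28.
Step 4: a(): size = 28 + 1 = 29

The answer is 29.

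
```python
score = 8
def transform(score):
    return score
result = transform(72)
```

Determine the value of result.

Step 1: Global score = 8.
Step 2: transform(72) takes parameter score = 72, which shadows the global.
Step 3: result = 72

The answer is 72.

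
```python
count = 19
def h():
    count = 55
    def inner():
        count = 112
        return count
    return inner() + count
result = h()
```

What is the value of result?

Step 1: h() has local count = 55. inner() has local count = 112.
Step 2: inner() returns its local count = 112.
Step 3: h() returns 112 + its own count (55) = 167

The answer is 167.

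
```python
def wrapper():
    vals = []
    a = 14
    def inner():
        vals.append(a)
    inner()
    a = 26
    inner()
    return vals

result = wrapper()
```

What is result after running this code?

Step 1: a = 14. inner() appends current a to vals.
Step 2: First inner(): appends 14. Then a = 26.
Step 3: Second inner(): appends 26 (closure sees updated a). result = [14, 26]

The answer is [14, 26].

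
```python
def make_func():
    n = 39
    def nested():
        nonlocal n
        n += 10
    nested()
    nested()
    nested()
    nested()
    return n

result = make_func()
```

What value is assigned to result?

Step 1: n starts at 39.
Step 2: nested() is called 4 times, each adding 10.
Step 3: n = 39 + 10 * 4 = 79

The answer is 79.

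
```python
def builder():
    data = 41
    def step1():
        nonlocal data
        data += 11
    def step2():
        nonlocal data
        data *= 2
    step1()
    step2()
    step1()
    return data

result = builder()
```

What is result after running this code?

Step 1: data = 41.
Step 2: step1(): data = 41 + 11 = 52.
Step 3: step2(): data = 52 * 2 = 104.
Step 4: step1(): data = 104 + 11 = 115. result = 115

The answer is 115.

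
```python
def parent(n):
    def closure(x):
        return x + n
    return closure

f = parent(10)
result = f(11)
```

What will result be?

Step 1: parent(10) creates a closure that captures n = 10.
Step 2: f(11) calls the closure with x = 11, returning 11 + 10 = 21.
Step 3: result = 21

The answer is 21.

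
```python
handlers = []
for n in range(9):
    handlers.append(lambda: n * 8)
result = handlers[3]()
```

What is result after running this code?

Step 1: All lambdas reference the same variable n (late binding).
Step 2: After the loop, n = 8. Every lambda returns n * 8.
Step 3: handlers[3]() = 8 * 8 = 64

The answer is 64.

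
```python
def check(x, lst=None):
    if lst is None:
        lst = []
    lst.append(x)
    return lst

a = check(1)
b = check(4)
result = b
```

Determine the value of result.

Step 1: None default with guard creates a NEW list each call.
Step 2: a = [1] (fresh list). b = [4] (another fresh list).
Step 3: result = [4] (this is the fix for mutable default)

The answer is [4].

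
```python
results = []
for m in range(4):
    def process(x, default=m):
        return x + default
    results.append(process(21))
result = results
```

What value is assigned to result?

Step 1: Default argument default=m is evaluated at function definition time.
Step 2: Each iteration creates process with default = current m value.
Step 3: process(21) returns 21 + default. results = [21, 22, 23, 24]

The answer is [21, 22, 23, 24].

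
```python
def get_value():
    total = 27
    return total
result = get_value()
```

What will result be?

Step 1: get_value() defines total = 27 in its local scope.
Step 2: return total finds the local variable total = 27.
Step 3: result = 27

The answer is 27.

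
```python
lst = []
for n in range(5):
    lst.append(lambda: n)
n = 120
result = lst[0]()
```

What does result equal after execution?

Step 1: Lambdas capture the variable n by reference, not by value.
Step 2: After the loop, n is reassigned to 120.
Step 3: lst[0]() looks up the current n = 120. result = 120

The answer is 120.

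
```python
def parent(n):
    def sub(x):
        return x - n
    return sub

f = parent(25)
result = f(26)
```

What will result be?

Step 1: parent(25) creates a closure capturing n = 25.
Step 2: f(26) computes 26 - 25 = 1.
Step 3: result = 1

The answer is 1.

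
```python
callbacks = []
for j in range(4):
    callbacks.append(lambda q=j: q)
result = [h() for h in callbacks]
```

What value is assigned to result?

Step 1: Default arg q=j captures j at each iteration.
Step 2: Each lambda has its own default: 0, 1, ..., 3.
Step 3: result = [0, 1, 2, 3]

The answer is [0, 1, 2, 3].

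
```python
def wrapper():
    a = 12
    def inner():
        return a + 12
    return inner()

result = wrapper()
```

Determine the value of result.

Step 1: wrapper() defines a = 12.
Step 2: inner() reads a = 12 from enclosing scope, returns 12 + 12 = 24.
Step 3: result = 24

The answer is 24.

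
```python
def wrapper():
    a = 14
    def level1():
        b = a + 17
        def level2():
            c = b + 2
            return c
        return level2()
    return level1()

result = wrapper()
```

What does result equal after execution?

Step 1: a = 14. b = a + 17 = 31.
Step 2: c = b + 2 = 31 + 2 = 33.
Step 3: result = 33

The answer is 33.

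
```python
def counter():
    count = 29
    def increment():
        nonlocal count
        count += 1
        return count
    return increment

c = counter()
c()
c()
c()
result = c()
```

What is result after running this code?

Step 1: counter() creates closure with count = 29.
Step 2: Each c() call increments count via nonlocal. After 4 calls: 29 + 4 = 33.
Step 3: result = 33

The answer is 33.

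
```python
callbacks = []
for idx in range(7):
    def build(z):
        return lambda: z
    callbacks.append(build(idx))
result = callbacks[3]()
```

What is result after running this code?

Step 1: build(idx) creates a new scope capturing z = idx at call time.
Step 2: callbacks[3] = build(3), so its lambda captures z = 3.
Step 3: result = 3 (closure factory fixes late binding)

The answer is 3.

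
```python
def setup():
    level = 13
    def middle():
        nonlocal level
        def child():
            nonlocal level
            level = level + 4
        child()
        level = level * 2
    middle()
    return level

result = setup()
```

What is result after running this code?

Step 1: level = 13.
Step 2: child() adds 4: level = 13 + 4 = 17.
Step 3: middle() doubles: level = 17 * 2 = 34.
Step 4: result = 34

The answer is 34.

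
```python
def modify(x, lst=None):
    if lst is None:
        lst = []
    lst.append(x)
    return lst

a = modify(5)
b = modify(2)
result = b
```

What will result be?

Step 1: None default with guard creates a NEW list each call.
Step 2: a = [5] (fresh list). b = [2] (another fresh list).
Step 3: result = [2] (this is the fix for mutable default)

The answer is [2].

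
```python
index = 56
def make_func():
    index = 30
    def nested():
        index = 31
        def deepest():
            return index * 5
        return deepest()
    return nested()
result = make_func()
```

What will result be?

Step 1: deepest() looks up index through LEGB: not local, finds index = 31 in enclosing nested().
Step 2: Returns 31 * 5 = 155.
Step 3: result = 155

The answer is 155.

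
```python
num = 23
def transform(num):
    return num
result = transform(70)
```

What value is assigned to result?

Step 1: Global num = 23.
Step 2: transform(70) takes parameter num = 70, which shadows the global.
Step 3: result = 70

The answer is 70.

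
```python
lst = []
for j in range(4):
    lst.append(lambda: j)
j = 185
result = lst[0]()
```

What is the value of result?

Step 1: Lambdas capture the variable j by reference, not by value.
Step 2: After the loop, j is reassigned to 185.
Step 3: lst[0]() looks up the current j = 185. result = 185

The answer is 185.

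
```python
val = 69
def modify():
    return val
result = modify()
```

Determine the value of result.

Step 1: val = 69 is defined in the global scope.
Step 2: modify() looks up val. No local val exists, so Python checks the global scope via LEGB rule and finds val = 69.
Step 3: result = 69

The answer is 69.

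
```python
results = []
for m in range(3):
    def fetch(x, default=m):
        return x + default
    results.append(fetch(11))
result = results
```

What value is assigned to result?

Step 1: Default argument default=m is evaluated at function definition time.
Step 2: Each iteration creates fetch with default = current m value.
Step 3: fetch(11) returns 11 + default. results = [11, 12, 13]

The answer is [11, 12, 13].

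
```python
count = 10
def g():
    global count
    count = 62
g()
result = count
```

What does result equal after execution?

Step 1: count = 10 globally.
Step 2: g() declares global count and sets it to 62.
Step 3: After g(), global count = 62. result = 62

The answer is 62.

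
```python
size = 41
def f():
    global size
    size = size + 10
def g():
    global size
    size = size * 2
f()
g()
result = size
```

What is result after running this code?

Step 1: size = 41.
Step 2: f() adds 10: size = 41 + 10 = 51.
Step 3: g() doubles: size = 51 * 2 = 102.
Step 4: result = 102

The answer is 102.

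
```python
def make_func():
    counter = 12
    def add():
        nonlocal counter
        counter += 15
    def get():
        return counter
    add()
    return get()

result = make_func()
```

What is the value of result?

Step 1: counter = 12. add() modifies it via nonlocal, get() reads it.
Step 2: add() makes counter = 12 + 15 = 27.
Step 3: get() returns 27. result = 27

The answer is 27.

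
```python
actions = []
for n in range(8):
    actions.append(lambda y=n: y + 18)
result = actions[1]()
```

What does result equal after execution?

Step 1: Default argument y=n captures n's value at definition time.
Step 2: actions[1] was defined when n = 1, so y defaults to 1.
Step 3: result = 1 + 18 = 19 (default arg fixes the late binding issue)

The answer is 19.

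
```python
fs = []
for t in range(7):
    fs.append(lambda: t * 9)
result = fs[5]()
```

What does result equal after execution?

Step 1: All lambdas reference the same variable t (late binding).
Step 2: After the loop, t = 6. Every lambda returns t * 9.
Step 3: fs[5]() = 6 * 9 = 54

The answer is 54.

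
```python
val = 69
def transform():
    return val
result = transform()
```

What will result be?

Step 1: val = 69 is defined in the global scope.
Step 2: transform() looks up val. No local val exists, so Python checks the global scope via LEGB rule and finds val = 69.
Step 3: result = 69

The answer is 69.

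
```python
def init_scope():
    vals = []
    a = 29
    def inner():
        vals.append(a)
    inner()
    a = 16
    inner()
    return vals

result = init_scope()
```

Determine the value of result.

Step 1: a = 29. inner() appends current a to vals.
Step 2: First inner(): appends 29. Then a = 16.
Step 3: Second inner(): appends 16 (closure sees updated a). result = [29, 16]

The answer is [29, 16].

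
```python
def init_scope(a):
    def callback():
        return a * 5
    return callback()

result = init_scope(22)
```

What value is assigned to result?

Step 1: init_scope(22) binds parameter a = 22.
Step 2: callback() accesses a = 22 from enclosing scope.
Step 3: result = 22 * 5 = 110

The answer is 110.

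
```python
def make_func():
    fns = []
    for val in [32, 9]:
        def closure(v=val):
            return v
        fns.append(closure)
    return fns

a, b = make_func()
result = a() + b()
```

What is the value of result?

Step 1: Default argument v=val captures val at each iteration.
Step 2: a() returns 32 (captured at first iteration), b() returns 9 (captured at second).
Step 3: result = 32 + 9 = 41

The answer is 41.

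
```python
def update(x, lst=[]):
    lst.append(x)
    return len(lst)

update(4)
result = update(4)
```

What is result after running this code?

Step 1: Mutable default list persists between calls.
Step 2: First call: lst = [4], len = 1. Second call: lst = [4, 4], len = 2.
Step 3: result = 2

The answer is 2.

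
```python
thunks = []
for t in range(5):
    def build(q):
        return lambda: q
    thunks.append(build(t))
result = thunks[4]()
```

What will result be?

Step 1: build(t) creates a new scope capturing q = t at call time.
Step 2: thunks[4] = build(4), so its lambda captures q = 4.
Step 3: result = 4 (closure factory fixes late binding)

The answer is 4.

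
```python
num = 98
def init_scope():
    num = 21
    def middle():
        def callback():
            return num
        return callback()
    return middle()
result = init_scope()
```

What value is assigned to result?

Step 1: init_scope() defines num = 21. middle() and callback() have no local num.
Step 2: callback() checks local (none), enclosing middle() (none), enclosing init_scope() and finds num = 21.
Step 3: result = 21

The answer is 21.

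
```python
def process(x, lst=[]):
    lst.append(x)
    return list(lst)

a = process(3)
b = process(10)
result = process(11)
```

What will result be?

Step 1: Default list is shared. list() creates copies for return values.
Step 2: Internal list grows: [3] -> [3, 10] -> [3, 10, 11].
Step 3: result = [3, 10, 11]

The answer is [3, 10, 11].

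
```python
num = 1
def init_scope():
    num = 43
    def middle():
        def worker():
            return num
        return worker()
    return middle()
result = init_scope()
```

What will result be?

Step 1: init_scope() defines num = 43. middle() and worker() have no local num.
Step 2: worker() checks local (none), enclosing middle() (none), enclosing init_scope() and finds num = 43.
Step 3: result = 43

The answer is 43.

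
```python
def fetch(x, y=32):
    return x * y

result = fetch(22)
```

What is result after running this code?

Step 1: fetch(22) uses default y = 32.
Step 2: Returns 22 * 32 = 704.
Step 3: result = 704

The answer is 704.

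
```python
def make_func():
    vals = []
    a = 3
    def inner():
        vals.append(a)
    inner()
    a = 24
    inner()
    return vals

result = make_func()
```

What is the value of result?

Step 1: a = 3. inner() appends current a to vals.
Step 2: First inner(): appends 3. Then a = 24.
Step 3: Second inner(): appends 24 (closure sees updated a). result = [3, 24]

The answer is [3, 24].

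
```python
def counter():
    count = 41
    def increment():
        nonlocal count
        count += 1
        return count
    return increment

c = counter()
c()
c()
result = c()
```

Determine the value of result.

Step 1: counter() creates closure with count = 41.
Step 2: Each c() call increments count via nonlocal. After 3 calls: 41 + 3 = 44.
Step 3: result = 44

The answer is 44.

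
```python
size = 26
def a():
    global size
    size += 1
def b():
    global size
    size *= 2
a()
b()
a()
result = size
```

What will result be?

Step 1: size = 26.
Step 2: a(): size = 26 + 1 = 27.
Step 3: b(): size = 27 * 2 = 54.
Step 4: a(): size = 54 + 1 = 55

The answer is 55.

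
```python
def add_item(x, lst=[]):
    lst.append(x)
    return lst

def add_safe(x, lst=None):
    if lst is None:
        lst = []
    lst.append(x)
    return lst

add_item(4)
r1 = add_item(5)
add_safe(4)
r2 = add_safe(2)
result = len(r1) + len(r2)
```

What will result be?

Step 1: add_item shares mutable default: after 2 calls, lst = [4, 5], len = 2.
Step 2: add_safe creates fresh list each time: r2 = [2], len = 1.
Step 3: result = 2 + 1 = 3

The answer is 3.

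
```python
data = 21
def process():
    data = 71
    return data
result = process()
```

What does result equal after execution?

Step 1: Global data = 21.
Step 2: process() creates local data = 71, shadowing the global.
Step 3: Returns local data = 71. result = 71

The answer is 71.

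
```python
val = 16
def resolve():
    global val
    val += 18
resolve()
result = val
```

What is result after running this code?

Step 1: val = 16 globally.
Step 2: resolve() modifies global val: val += 18 = 34.
Step 3: result = 34

The answer is 34.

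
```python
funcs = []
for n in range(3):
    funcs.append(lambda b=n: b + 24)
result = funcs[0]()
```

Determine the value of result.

Step 1: Default argument b=n captures n's value at definition time.
Step 2: funcs[0] was defined when n = 0, so b defaults to 0.
Step 3: result = 0 + 24 = 24 (default arg fixes the late binding issue)

The answer is 24.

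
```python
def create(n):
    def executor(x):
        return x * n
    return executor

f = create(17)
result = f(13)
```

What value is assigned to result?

Step 1: create(17) creates a closure capturing n = 17.
Step 2: f(13) computes 13 * 17 = 221.
Step 3: result = 221

The answer is 221.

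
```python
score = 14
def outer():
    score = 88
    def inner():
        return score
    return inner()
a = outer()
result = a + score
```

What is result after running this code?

Step 1: outer() has local score = 88. inner() reads from enclosing.
Step 2: outer() returns 88. Global score = 14 unchanged.
Step 3: result = 88 + 14 = 102

The answer is 102.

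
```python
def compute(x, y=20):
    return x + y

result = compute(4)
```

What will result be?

Step 1: compute(4) uses default y = 20.
Step 2: Returns 4 + 20 = 24.
Step 3: result = 24

The answer is 24.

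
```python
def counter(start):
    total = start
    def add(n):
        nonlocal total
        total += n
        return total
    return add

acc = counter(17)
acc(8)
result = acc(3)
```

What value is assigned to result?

Step 1: counter(17) creates closure with total = 17.
Step 2: First acc(8): total = 17 + 8 = 25.
Step 3: Second acc(3): total = 25 + 3 = 28. result = 28

The answer is 28.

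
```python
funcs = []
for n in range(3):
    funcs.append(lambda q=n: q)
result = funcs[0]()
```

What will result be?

Step 1: Default argument q=n captures n's value at each iteration.
Step 2: funcs[0] captured q = 0 when n was 0.
Step 3: result = 0

The answer is 0.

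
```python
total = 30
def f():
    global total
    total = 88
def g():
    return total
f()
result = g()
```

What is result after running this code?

Step 1: total = 30.
Step 2: f() sets global total = 88.
Step 3: g() reads global total = 88. result = 88

The answer is 88.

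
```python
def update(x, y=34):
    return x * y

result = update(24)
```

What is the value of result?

Step 1: update(24) uses default y = 34.
Step 2: Returns 24 * 34 = 816.
Step 3: result = 816

The answer is 816.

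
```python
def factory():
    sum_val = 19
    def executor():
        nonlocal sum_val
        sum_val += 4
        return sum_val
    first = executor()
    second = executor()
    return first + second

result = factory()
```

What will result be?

Step 1: sum_val starts at 19.
Step 2: First call: sum_val = 19 + 4 = 23, returns 23.
Step 3: Second call: sum_val = 23 + 4 = 27, returns 27.
Step 4: result = 23 + 27 = 50

The answer is 50.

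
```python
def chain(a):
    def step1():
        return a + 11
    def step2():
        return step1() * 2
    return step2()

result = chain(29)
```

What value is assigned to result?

Step 1: chain(29) captures a = 29.
Step 2: step2() calls step1() which returns 29 + 11 = 40.
Step 3: step2() returns 40 * 2 = 80

The answer is 80.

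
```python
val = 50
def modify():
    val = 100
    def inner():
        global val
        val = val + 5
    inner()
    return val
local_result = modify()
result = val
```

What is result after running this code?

Step 1: Global val = 50. modify() creates local val = 100.
Step 2: inner() declares global val and adds 5: global val = 50 + 5 = 55.
Step 3: modify() returns its local val = 100 (unaffected by inner).
Step 4: result = global val = 55

The answer is 55.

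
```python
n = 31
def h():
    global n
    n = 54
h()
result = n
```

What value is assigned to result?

Step 1: n = 31 globally.
Step 2: h() declares global n and sets it to 54.
Step 3: After h(), global n = 54. result = 54

The answer is 54.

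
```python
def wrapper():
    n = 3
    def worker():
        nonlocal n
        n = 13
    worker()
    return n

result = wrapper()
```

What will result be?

Step 1: wrapper() sets n = 3.
Step 2: worker() uses nonlocal to reassign n = 13.
Step 3: result = 13

The answer is 13.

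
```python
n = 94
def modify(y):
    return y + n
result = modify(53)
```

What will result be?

Step 1: n = 94 is defined globally.
Step 2: modify(53) uses parameter y = 53 and looks up n from global scope = 94.
Step 3: result = 53 + 94 = 147

The answer is 147.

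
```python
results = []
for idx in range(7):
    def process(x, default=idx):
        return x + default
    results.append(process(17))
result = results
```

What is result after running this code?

Step 1: Default argument default=idx is evaluated at function definition time.
Step 2: Each iteration creates process with default = current idx value.
Step 3: process(17) returns 17 + default. results = [17, 18, 19, 20, 21, 22, 23]

The answer is [17, 18, 19, 20, 21, 22, 23].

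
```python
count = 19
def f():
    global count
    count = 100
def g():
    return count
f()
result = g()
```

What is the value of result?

Step 1: count = 19.
Step 2: f() sets global count = 100.
Step 3: g() reads global count = 100. result = 100

The answer is 100.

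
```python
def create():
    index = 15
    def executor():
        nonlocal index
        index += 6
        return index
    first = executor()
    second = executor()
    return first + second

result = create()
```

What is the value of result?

Step 1: index starts at 15.
Step 2: First call: index = 15 + 6 = 21, returns 21.
Step 3: Second call: index = 21 + 6 = 27, returns 27.
Step 4: result = 21 + 27 = 48

The answer is 48.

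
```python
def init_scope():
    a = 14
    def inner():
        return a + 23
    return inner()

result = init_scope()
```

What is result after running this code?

Step 1: init_scope() defines a = 14.
Step 2: inner() reads a = 14 from enclosing scope, returns 14 + 23 = 37.
Step 3: result = 37

The answer is 37.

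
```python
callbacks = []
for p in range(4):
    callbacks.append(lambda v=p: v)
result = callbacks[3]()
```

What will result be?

Step 1: Default argument v=p captures p's value at each iteration.
Step 2: callbacks[3] captured v = 3 when p was 3.
Step 3: result = 3

The answer is 3.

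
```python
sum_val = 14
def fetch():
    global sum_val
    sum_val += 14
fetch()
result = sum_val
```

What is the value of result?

Step 1: sum_val = 14 globally.
Step 2: fetch() modifies global sum_val: sum_val += 14 = 28.
Step 3: result = 28

The answer is 28.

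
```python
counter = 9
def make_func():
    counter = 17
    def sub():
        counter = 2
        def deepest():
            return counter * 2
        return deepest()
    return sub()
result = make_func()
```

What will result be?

Step 1: deepest() looks up counter through LEGB: not local, finds counter = 2 in enclosing sub().
Step 2: Returns 2 * 2 = 4.
Step 3: result = 4

The answer is 4.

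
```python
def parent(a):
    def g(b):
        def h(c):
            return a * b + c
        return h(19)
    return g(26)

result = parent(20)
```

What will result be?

Step 1: a = 20, b = 26, c = 19.
Step 2: h() computes a * b + c = 20 * 26 + 19 = 539.
Step 3: result = 539

The answer is 539.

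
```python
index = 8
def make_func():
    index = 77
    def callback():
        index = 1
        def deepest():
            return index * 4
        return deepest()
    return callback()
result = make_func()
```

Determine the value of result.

Step 1: deepest() looks up index through LEGB: not local, finds index = 1 in enclosing callback().
Step 2: Returns 1 * 4 = 4.
Step 3: result = 4

The answer is 4.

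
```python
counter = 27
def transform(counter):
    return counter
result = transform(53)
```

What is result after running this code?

Step 1: Global counter = 27.
Step 2: transform(53) takes parameter counter = 53, which shadows the global.
Step 3: result = 53

The answer is 53.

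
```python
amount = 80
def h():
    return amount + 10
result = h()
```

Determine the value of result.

Step 1: amount = 80 is defined globally.
Step 2: h() looks up amount from global scope = 80, then computes 80 + 10 = 90.
Step 3: result = 90

The answer is 90.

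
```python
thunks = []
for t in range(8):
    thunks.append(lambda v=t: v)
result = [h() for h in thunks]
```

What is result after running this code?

Step 1: Default arg v=t captures t at each iteration.
Step 2: Each lambda has its own default: 0, 1, ..., 7.
Step 3: result = [0, 1, 2, 3, 4, 5, 6, 7]

The answer is [0, 1, 2, 3, 4, 5, 6, 7].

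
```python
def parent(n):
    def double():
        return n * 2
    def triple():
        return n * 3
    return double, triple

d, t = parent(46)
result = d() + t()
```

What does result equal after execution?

Step 1: Both closures capture the same n = 46.
Step 2: d() = 46 * 2 = 92, t() = 46 * 3 = 138.
Step 3: result = 92 + 138 = 230

The answer is 230.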